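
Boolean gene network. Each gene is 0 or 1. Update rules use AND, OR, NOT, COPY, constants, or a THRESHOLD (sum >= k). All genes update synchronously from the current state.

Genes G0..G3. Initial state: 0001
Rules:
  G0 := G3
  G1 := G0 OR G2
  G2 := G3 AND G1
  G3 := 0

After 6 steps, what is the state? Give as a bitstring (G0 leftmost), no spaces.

Step 1: G0=G3=1 G1=G0|G2=0|0=0 G2=G3&G1=1&0=0 G3=0(const) -> 1000
Step 2: G0=G3=0 G1=G0|G2=1|0=1 G2=G3&G1=0&0=0 G3=0(const) -> 0100
Step 3: G0=G3=0 G1=G0|G2=0|0=0 G2=G3&G1=0&1=0 G3=0(const) -> 0000
Step 4: G0=G3=0 G1=G0|G2=0|0=0 G2=G3&G1=0&0=0 G3=0(const) -> 0000
Step 5: G0=G3=0 G1=G0|G2=0|0=0 G2=G3&G1=0&0=0 G3=0(const) -> 0000
Step 6: G0=G3=0 G1=G0|G2=0|0=0 G2=G3&G1=0&0=0 G3=0(const) -> 0000

0000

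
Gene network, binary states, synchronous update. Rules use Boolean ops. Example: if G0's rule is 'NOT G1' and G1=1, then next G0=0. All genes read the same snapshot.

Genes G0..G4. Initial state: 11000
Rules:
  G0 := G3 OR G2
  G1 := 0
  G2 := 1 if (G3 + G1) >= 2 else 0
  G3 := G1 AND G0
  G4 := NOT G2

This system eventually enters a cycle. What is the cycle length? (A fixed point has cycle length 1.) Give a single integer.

Step 0: 11000
Step 1: G0=G3|G2=0|0=0 G1=0(const) G2=(0+1>=2)=0 G3=G1&G0=1&1=1 G4=NOT G2=NOT 0=1 -> 00011
Step 2: G0=G3|G2=1|0=1 G1=0(const) G2=(1+0>=2)=0 G3=G1&G0=0&0=0 G4=NOT G2=NOT 0=1 -> 10001
Step 3: G0=G3|G2=0|0=0 G1=0(const) G2=(0+0>=2)=0 G3=G1&G0=0&1=0 G4=NOT G2=NOT 0=1 -> 00001
Step 4: G0=G3|G2=0|0=0 G1=0(const) G2=(0+0>=2)=0 G3=G1&G0=0&0=0 G4=NOT G2=NOT 0=1 -> 00001
State from step 4 equals state from step 3 -> cycle length 1

Answer: 1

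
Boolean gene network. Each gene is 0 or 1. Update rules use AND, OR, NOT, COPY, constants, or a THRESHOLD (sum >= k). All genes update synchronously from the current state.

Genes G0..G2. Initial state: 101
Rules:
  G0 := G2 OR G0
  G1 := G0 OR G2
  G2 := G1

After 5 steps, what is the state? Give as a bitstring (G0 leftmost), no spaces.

Step 1: G0=G2|G0=1|1=1 G1=G0|G2=1|1=1 G2=G1=0 -> 110
Step 2: G0=G2|G0=0|1=1 G1=G0|G2=1|0=1 G2=G1=1 -> 111
Step 3: G0=G2|G0=1|1=1 G1=G0|G2=1|1=1 G2=G1=1 -> 111
Step 4: G0=G2|G0=1|1=1 G1=G0|G2=1|1=1 G2=G1=1 -> 111
Step 5: G0=G2|G0=1|1=1 G1=G0|G2=1|1=1 G2=G1=1 -> 111

111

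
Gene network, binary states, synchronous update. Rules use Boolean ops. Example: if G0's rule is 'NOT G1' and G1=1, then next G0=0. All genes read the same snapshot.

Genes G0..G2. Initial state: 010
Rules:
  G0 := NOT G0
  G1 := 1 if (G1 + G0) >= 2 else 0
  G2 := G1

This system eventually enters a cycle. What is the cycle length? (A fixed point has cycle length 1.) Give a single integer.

Answer: 2

Derivation:
Step 0: 010
Step 1: G0=NOT G0=NOT 0=1 G1=(1+0>=2)=0 G2=G1=1 -> 101
Step 2: G0=NOT G0=NOT 1=0 G1=(0+1>=2)=0 G2=G1=0 -> 000
Step 3: G0=NOT G0=NOT 0=1 G1=(0+0>=2)=0 G2=G1=0 -> 100
Step 4: G0=NOT G0=NOT 1=0 G1=(0+1>=2)=0 G2=G1=0 -> 000
State from step 4 equals state from step 2 -> cycle length 2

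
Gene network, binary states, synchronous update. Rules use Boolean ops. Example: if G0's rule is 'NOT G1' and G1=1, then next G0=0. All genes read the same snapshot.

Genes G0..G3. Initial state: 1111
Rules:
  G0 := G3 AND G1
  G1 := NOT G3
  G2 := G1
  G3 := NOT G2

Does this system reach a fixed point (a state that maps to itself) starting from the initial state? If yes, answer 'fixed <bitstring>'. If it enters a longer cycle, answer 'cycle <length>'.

Step 0: 1111
Step 1: G0=G3&G1=1&1=1 G1=NOT G3=NOT 1=0 G2=G1=1 G3=NOT G2=NOT 1=0 -> 1010
Step 2: G0=G3&G1=0&0=0 G1=NOT G3=NOT 0=1 G2=G1=0 G3=NOT G2=NOT 1=0 -> 0100
Step 3: G0=G3&G1=0&1=0 G1=NOT G3=NOT 0=1 G2=G1=1 G3=NOT G2=NOT 0=1 -> 0111
Step 4: G0=G3&G1=1&1=1 G1=NOT G3=NOT 1=0 G2=G1=1 G3=NOT G2=NOT 1=0 -> 1010
Cycle of length 3 starting at step 1 -> no fixed point

Answer: cycle 3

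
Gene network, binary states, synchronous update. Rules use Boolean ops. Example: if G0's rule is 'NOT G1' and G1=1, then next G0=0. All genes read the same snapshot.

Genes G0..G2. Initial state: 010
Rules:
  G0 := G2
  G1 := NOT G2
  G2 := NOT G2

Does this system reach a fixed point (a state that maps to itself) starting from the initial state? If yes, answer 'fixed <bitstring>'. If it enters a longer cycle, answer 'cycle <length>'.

Step 0: 010
Step 1: G0=G2=0 G1=NOT G2=NOT 0=1 G2=NOT G2=NOT 0=1 -> 011
Step 2: G0=G2=1 G1=NOT G2=NOT 1=0 G2=NOT G2=NOT 1=0 -> 100
Step 3: G0=G2=0 G1=NOT G2=NOT 0=1 G2=NOT G2=NOT 0=1 -> 011
Cycle of length 2 starting at step 1 -> no fixed point

Answer: cycle 2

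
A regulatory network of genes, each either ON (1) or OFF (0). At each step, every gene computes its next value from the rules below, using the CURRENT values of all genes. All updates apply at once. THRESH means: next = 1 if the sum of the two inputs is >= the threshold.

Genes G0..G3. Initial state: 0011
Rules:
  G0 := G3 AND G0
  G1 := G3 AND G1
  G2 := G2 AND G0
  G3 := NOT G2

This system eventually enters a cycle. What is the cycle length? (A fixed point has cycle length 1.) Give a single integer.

Step 0: 0011
Step 1: G0=G3&G0=1&0=0 G1=G3&G1=1&0=0 G2=G2&G0=1&0=0 G3=NOT G2=NOT 1=0 -> 0000
Step 2: G0=G3&G0=0&0=0 G1=G3&G1=0&0=0 G2=G2&G0=0&0=0 G3=NOT G2=NOT 0=1 -> 0001
Step 3: G0=G3&G0=1&0=0 G1=G3&G1=1&0=0 G2=G2&G0=0&0=0 G3=NOT G2=NOT 0=1 -> 0001
State from step 3 equals state from step 2 -> cycle length 1

Answer: 1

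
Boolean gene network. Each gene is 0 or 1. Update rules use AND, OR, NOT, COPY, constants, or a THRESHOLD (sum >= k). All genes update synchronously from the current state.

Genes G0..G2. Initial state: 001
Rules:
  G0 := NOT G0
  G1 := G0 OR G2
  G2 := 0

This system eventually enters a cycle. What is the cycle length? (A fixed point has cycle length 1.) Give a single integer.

Step 0: 001
Step 1: G0=NOT G0=NOT 0=1 G1=G0|G2=0|1=1 G2=0(const) -> 110
Step 2: G0=NOT G0=NOT 1=0 G1=G0|G2=1|0=1 G2=0(const) -> 010
Step 3: G0=NOT G0=NOT 0=1 G1=G0|G2=0|0=0 G2=0(const) -> 100
Step 4: G0=NOT G0=NOT 1=0 G1=G0|G2=1|0=1 G2=0(const) -> 010
State from step 4 equals state from step 2 -> cycle length 2

Answer: 2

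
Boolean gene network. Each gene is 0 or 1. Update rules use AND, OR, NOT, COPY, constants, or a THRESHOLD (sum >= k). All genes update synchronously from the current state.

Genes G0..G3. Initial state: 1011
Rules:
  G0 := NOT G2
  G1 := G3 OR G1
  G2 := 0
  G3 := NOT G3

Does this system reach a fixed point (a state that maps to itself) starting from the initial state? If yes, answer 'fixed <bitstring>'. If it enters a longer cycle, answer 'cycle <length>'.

Answer: cycle 2

Derivation:
Step 0: 1011
Step 1: G0=NOT G2=NOT 1=0 G1=G3|G1=1|0=1 G2=0(const) G3=NOT G3=NOT 1=0 -> 0100
Step 2: G0=NOT G2=NOT 0=1 G1=G3|G1=0|1=1 G2=0(const) G3=NOT G3=NOT 0=1 -> 1101
Step 3: G0=NOT G2=NOT 0=1 G1=G3|G1=1|1=1 G2=0(const) G3=NOT G3=NOT 1=0 -> 1100
Step 4: G0=NOT G2=NOT 0=1 G1=G3|G1=0|1=1 G2=0(const) G3=NOT G3=NOT 0=1 -> 1101
Cycle of length 2 starting at step 2 -> no fixed point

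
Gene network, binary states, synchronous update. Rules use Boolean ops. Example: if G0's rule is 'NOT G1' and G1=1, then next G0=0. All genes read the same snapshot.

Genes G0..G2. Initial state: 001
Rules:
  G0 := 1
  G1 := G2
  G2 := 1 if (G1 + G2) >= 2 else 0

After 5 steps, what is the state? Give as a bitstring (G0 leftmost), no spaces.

Step 1: G0=1(const) G1=G2=1 G2=(0+1>=2)=0 -> 110
Step 2: G0=1(const) G1=G2=0 G2=(1+0>=2)=0 -> 100
Step 3: G0=1(const) G1=G2=0 G2=(0+0>=2)=0 -> 100
Step 4: G0=1(const) G1=G2=0 G2=(0+0>=2)=0 -> 100
Step 5: G0=1(const) G1=G2=0 G2=(0+0>=2)=0 -> 100

100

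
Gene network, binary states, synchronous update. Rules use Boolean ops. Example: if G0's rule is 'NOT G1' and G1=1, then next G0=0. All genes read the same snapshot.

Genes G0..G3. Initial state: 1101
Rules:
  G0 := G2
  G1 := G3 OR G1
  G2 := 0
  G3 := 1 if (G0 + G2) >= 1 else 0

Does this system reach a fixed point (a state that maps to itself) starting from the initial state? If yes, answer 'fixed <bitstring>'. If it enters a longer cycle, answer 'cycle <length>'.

Answer: fixed 0100

Derivation:
Step 0: 1101
Step 1: G0=G2=0 G1=G3|G1=1|1=1 G2=0(const) G3=(1+0>=1)=1 -> 0101
Step 2: G0=G2=0 G1=G3|G1=1|1=1 G2=0(const) G3=(0+0>=1)=0 -> 0100
Step 3: G0=G2=0 G1=G3|G1=0|1=1 G2=0(const) G3=(0+0>=1)=0 -> 0100
Fixed point reached at step 2: 0100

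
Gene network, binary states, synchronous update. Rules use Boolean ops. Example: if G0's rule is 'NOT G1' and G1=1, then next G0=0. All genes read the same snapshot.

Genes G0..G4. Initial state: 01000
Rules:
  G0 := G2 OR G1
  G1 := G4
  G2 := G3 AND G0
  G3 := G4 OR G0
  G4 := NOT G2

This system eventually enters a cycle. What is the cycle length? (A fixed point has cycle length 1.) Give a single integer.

Answer: 1

Derivation:
Step 0: 01000
Step 1: G0=G2|G1=0|1=1 G1=G4=0 G2=G3&G0=0&0=0 G3=G4|G0=0|0=0 G4=NOT G2=NOT 0=1 -> 10001
Step 2: G0=G2|G1=0|0=0 G1=G4=1 G2=G3&G0=0&1=0 G3=G4|G0=1|1=1 G4=NOT G2=NOT 0=1 -> 01011
Step 3: G0=G2|G1=0|1=1 G1=G4=1 G2=G3&G0=1&0=0 G3=G4|G0=1|0=1 G4=NOT G2=NOT 0=1 -> 11011
Step 4: G0=G2|G1=0|1=1 G1=G4=1 G2=G3&G0=1&1=1 G3=G4|G0=1|1=1 G4=NOT G2=NOT 0=1 -> 11111
Step 5: G0=G2|G1=1|1=1 G1=G4=1 G2=G3&G0=1&1=1 G3=G4|G0=1|1=1 G4=NOT G2=NOT 1=0 -> 11110
Step 6: G0=G2|G1=1|1=1 G1=G4=0 G2=G3&G0=1&1=1 G3=G4|G0=0|1=1 G4=NOT G2=NOT 1=0 -> 10110
Step 7: G0=G2|G1=1|0=1 G1=G4=0 G2=G3&G0=1&1=1 G3=G4|G0=0|1=1 G4=NOT G2=NOT 1=0 -> 10110
State from step 7 equals state from step 6 -> cycle length 1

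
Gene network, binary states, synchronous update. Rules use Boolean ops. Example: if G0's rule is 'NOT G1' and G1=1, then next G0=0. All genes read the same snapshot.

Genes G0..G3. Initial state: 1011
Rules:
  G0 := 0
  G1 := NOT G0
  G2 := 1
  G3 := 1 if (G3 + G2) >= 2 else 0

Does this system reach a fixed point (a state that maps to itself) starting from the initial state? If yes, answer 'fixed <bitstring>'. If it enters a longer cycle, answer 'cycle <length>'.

Answer: fixed 0111

Derivation:
Step 0: 1011
Step 1: G0=0(const) G1=NOT G0=NOT 1=0 G2=1(const) G3=(1+1>=2)=1 -> 0011
Step 2: G0=0(const) G1=NOT G0=NOT 0=1 G2=1(const) G3=(1+1>=2)=1 -> 0111
Step 3: G0=0(const) G1=NOT G0=NOT 0=1 G2=1(const) G3=(1+1>=2)=1 -> 0111
Fixed point reached at step 2: 0111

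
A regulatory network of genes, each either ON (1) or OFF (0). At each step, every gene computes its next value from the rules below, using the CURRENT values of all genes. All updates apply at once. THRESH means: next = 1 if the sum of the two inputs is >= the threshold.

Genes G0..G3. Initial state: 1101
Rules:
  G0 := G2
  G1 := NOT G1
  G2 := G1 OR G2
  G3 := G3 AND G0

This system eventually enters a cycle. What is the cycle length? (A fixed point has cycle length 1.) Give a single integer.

Answer: 2

Derivation:
Step 0: 1101
Step 1: G0=G2=0 G1=NOT G1=NOT 1=0 G2=G1|G2=1|0=1 G3=G3&G0=1&1=1 -> 0011
Step 2: G0=G2=1 G1=NOT G1=NOT 0=1 G2=G1|G2=0|1=1 G3=G3&G0=1&0=0 -> 1110
Step 3: G0=G2=1 G1=NOT G1=NOT 1=0 G2=G1|G2=1|1=1 G3=G3&G0=0&1=0 -> 1010
Step 4: G0=G2=1 G1=NOT G1=NOT 0=1 G2=G1|G2=0|1=1 G3=G3&G0=0&1=0 -> 1110
State from step 4 equals state from step 2 -> cycle length 2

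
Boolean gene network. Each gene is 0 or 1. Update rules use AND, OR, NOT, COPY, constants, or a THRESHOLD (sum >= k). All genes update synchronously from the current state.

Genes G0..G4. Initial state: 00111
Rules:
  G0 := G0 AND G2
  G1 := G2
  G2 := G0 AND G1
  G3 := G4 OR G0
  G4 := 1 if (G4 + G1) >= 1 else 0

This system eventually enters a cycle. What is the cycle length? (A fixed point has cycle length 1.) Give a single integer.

Answer: 1

Derivation:
Step 0: 00111
Step 1: G0=G0&G2=0&1=0 G1=G2=1 G2=G0&G1=0&0=0 G3=G4|G0=1|0=1 G4=(1+0>=1)=1 -> 01011
Step 2: G0=G0&G2=0&0=0 G1=G2=0 G2=G0&G1=0&1=0 G3=G4|G0=1|0=1 G4=(1+1>=1)=1 -> 00011
Step 3: G0=G0&G2=0&0=0 G1=G2=0 G2=G0&G1=0&0=0 G3=G4|G0=1|0=1 G4=(1+0>=1)=1 -> 00011
State from step 3 equals state from step 2 -> cycle length 1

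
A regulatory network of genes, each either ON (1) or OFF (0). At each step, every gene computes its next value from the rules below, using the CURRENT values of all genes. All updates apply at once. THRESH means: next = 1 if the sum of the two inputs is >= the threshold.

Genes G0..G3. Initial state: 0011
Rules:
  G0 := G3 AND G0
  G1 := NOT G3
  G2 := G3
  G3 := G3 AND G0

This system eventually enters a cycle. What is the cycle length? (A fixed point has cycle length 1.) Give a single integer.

Step 0: 0011
Step 1: G0=G3&G0=1&0=0 G1=NOT G3=NOT 1=0 G2=G3=1 G3=G3&G0=1&0=0 -> 0010
Step 2: G0=G3&G0=0&0=0 G1=NOT G3=NOT 0=1 G2=G3=0 G3=G3&G0=0&0=0 -> 0100
Step 3: G0=G3&G0=0&0=0 G1=NOT G3=NOT 0=1 G2=G3=0 G3=G3&G0=0&0=0 -> 0100
State from step 3 equals state from step 2 -> cycle length 1

Answer: 1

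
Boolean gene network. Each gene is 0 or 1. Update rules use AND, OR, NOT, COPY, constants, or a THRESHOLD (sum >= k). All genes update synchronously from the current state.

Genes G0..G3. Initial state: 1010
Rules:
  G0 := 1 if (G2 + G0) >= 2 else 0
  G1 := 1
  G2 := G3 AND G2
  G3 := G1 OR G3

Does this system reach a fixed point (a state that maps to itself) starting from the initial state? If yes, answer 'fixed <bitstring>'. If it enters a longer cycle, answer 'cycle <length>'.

Step 0: 1010
Step 1: G0=(1+1>=2)=1 G1=1(const) G2=G3&G2=0&1=0 G3=G1|G3=0|0=0 -> 1100
Step 2: G0=(0+1>=2)=0 G1=1(const) G2=G3&G2=0&0=0 G3=G1|G3=1|0=1 -> 0101
Step 3: G0=(0+0>=2)=0 G1=1(const) G2=G3&G2=1&0=0 G3=G1|G3=1|1=1 -> 0101
Fixed point reached at step 2: 0101

Answer: fixed 0101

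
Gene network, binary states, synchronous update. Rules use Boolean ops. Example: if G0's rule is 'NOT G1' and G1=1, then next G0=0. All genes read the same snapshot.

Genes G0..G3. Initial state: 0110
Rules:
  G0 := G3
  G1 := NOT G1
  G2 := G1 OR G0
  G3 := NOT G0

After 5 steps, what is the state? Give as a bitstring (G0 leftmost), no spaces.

Step 1: G0=G3=0 G1=NOT G1=NOT 1=0 G2=G1|G0=1|0=1 G3=NOT G0=NOT 0=1 -> 0011
Step 2: G0=G3=1 G1=NOT G1=NOT 0=1 G2=G1|G0=0|0=0 G3=NOT G0=NOT 0=1 -> 1101
Step 3: G0=G3=1 G1=NOT G1=NOT 1=0 G2=G1|G0=1|1=1 G3=NOT G0=NOT 1=0 -> 1010
Step 4: G0=G3=0 G1=NOT G1=NOT 0=1 G2=G1|G0=0|1=1 G3=NOT G0=NOT 1=0 -> 0110
Step 5: G0=G3=0 G1=NOT G1=NOT 1=0 G2=G1|G0=1|0=1 G3=NOT G0=NOT 0=1 -> 0011

0011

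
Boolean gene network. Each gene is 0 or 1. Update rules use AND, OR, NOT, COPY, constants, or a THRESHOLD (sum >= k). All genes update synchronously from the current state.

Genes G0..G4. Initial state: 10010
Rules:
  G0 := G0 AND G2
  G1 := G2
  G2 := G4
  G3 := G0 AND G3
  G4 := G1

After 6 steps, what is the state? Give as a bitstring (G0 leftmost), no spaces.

Step 1: G0=G0&G2=1&0=0 G1=G2=0 G2=G4=0 G3=G0&G3=1&1=1 G4=G1=0 -> 00010
Step 2: G0=G0&G2=0&0=0 G1=G2=0 G2=G4=0 G3=G0&G3=0&1=0 G4=G1=0 -> 00000
Step 3: G0=G0&G2=0&0=0 G1=G2=0 G2=G4=0 G3=G0&G3=0&0=0 G4=G1=0 -> 00000
Step 4: G0=G0&G2=0&0=0 G1=G2=0 G2=G4=0 G3=G0&G3=0&0=0 G4=G1=0 -> 00000
Step 5: G0=G0&G2=0&0=0 G1=G2=0 G2=G4=0 G3=G0&G3=0&0=0 G4=G1=0 -> 00000
Step 6: G0=G0&G2=0&0=0 G1=G2=0 G2=G4=0 G3=G0&G3=0&0=0 G4=G1=0 -> 00000

00000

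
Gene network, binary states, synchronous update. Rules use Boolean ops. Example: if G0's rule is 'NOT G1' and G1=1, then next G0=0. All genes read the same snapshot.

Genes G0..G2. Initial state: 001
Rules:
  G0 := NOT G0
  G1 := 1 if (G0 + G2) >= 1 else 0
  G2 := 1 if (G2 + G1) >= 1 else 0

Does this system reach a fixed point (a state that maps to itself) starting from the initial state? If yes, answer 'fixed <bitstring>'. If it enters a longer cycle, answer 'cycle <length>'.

Step 0: 001
Step 1: G0=NOT G0=NOT 0=1 G1=(0+1>=1)=1 G2=(1+0>=1)=1 -> 111
Step 2: G0=NOT G0=NOT 1=0 G1=(1+1>=1)=1 G2=(1+1>=1)=1 -> 011
Step 3: G0=NOT G0=NOT 0=1 G1=(0+1>=1)=1 G2=(1+1>=1)=1 -> 111
Cycle of length 2 starting at step 1 -> no fixed point

Answer: cycle 2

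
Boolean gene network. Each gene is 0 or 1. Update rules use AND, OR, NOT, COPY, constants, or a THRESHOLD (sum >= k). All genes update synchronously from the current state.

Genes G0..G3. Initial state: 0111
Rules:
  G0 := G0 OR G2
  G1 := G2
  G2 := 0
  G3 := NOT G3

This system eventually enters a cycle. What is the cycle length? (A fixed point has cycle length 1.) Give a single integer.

Step 0: 0111
Step 1: G0=G0|G2=0|1=1 G1=G2=1 G2=0(const) G3=NOT G3=NOT 1=0 -> 1100
Step 2: G0=G0|G2=1|0=1 G1=G2=0 G2=0(const) G3=NOT G3=NOT 0=1 -> 1001
Step 3: G0=G0|G2=1|0=1 G1=G2=0 G2=0(const) G3=NOT G3=NOT 1=0 -> 1000
Step 4: G0=G0|G2=1|0=1 G1=G2=0 G2=0(const) G3=NOT G3=NOT 0=1 -> 1001
State from step 4 equals state from step 2 -> cycle length 2

Answer: 2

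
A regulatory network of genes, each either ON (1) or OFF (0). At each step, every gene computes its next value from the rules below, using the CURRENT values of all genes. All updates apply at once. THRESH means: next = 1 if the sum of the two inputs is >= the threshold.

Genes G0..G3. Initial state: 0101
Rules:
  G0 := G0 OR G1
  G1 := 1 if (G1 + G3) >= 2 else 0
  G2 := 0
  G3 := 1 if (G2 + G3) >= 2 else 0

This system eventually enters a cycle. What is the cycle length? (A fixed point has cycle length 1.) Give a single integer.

Answer: 1

Derivation:
Step 0: 0101
Step 1: G0=G0|G1=0|1=1 G1=(1+1>=2)=1 G2=0(const) G3=(0+1>=2)=0 -> 1100
Step 2: G0=G0|G1=1|1=1 G1=(1+0>=2)=0 G2=0(const) G3=(0+0>=2)=0 -> 1000
Step 3: G0=G0|G1=1|0=1 G1=(0+0>=2)=0 G2=0(const) G3=(0+0>=2)=0 -> 1000
State from step 3 equals state from step 2 -> cycle length 1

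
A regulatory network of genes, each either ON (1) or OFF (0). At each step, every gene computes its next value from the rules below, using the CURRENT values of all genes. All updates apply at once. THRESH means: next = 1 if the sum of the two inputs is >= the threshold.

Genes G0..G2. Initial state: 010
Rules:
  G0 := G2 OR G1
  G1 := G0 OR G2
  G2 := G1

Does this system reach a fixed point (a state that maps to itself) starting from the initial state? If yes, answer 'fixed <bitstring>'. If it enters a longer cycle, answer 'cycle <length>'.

Step 0: 010
Step 1: G0=G2|G1=0|1=1 G1=G0|G2=0|0=0 G2=G1=1 -> 101
Step 2: G0=G2|G1=1|0=1 G1=G0|G2=1|1=1 G2=G1=0 -> 110
Step 3: G0=G2|G1=0|1=1 G1=G0|G2=1|0=1 G2=G1=1 -> 111
Step 4: G0=G2|G1=1|1=1 G1=G0|G2=1|1=1 G2=G1=1 -> 111
Fixed point reached at step 3: 111

Answer: fixed 111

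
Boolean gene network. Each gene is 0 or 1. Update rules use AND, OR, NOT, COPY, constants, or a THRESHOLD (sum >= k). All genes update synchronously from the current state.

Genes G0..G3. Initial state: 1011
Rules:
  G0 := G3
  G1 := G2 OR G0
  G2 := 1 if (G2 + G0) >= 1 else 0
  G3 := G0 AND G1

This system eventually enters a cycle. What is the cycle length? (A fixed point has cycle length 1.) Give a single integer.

Answer: 2

Derivation:
Step 0: 1011
Step 1: G0=G3=1 G1=G2|G0=1|1=1 G2=(1+1>=1)=1 G3=G0&G1=1&0=0 -> 1110
Step 2: G0=G3=0 G1=G2|G0=1|1=1 G2=(1+1>=1)=1 G3=G0&G1=1&1=1 -> 0111
Step 3: G0=G3=1 G1=G2|G0=1|0=1 G2=(1+0>=1)=1 G3=G0&G1=0&1=0 -> 1110
State from step 3 equals state from step 1 -> cycle length 2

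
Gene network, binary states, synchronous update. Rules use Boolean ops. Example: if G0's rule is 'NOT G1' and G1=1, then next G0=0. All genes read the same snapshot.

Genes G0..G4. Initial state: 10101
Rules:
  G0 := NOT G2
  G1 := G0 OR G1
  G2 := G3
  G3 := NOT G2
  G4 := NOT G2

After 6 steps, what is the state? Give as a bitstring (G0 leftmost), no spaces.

Step 1: G0=NOT G2=NOT 1=0 G1=G0|G1=1|0=1 G2=G3=0 G3=NOT G2=NOT 1=0 G4=NOT G2=NOT 1=0 -> 01000
Step 2: G0=NOT G2=NOT 0=1 G1=G0|G1=0|1=1 G2=G3=0 G3=NOT G2=NOT 0=1 G4=NOT G2=NOT 0=1 -> 11011
Step 3: G0=NOT G2=NOT 0=1 G1=G0|G1=1|1=1 G2=G3=1 G3=NOT G2=NOT 0=1 G4=NOT G2=NOT 0=1 -> 11111
Step 4: G0=NOT G2=NOT 1=0 G1=G0|G1=1|1=1 G2=G3=1 G3=NOT G2=NOT 1=0 G4=NOT G2=NOT 1=0 -> 01100
Step 5: G0=NOT G2=NOT 1=0 G1=G0|G1=0|1=1 G2=G3=0 G3=NOT G2=NOT 1=0 G4=NOT G2=NOT 1=0 -> 01000
Step 6: G0=NOT G2=NOT 0=1 G1=G0|G1=0|1=1 G2=G3=0 G3=NOT G2=NOT 0=1 G4=NOT G2=NOT 0=1 -> 11011

11011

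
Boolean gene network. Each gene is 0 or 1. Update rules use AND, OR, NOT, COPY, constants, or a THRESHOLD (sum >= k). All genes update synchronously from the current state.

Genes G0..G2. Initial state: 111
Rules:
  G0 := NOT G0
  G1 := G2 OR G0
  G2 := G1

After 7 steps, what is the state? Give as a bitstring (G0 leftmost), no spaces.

Step 1: G0=NOT G0=NOT 1=0 G1=G2|G0=1|1=1 G2=G1=1 -> 011
Step 2: G0=NOT G0=NOT 0=1 G1=G2|G0=1|0=1 G2=G1=1 -> 111
Step 3: G0=NOT G0=NOT 1=0 G1=G2|G0=1|1=1 G2=G1=1 -> 011
Step 4: G0=NOT G0=NOT 0=1 G1=G2|G0=1|0=1 G2=G1=1 -> 111
Step 5: G0=NOT G0=NOT 1=0 G1=G2|G0=1|1=1 G2=G1=1 -> 011
Step 6: G0=NOT G0=NOT 0=1 G1=G2|G0=1|0=1 G2=G1=1 -> 111
Step 7: G0=NOT G0=NOT 1=0 G1=G2|G0=1|1=1 G2=G1=1 -> 011

011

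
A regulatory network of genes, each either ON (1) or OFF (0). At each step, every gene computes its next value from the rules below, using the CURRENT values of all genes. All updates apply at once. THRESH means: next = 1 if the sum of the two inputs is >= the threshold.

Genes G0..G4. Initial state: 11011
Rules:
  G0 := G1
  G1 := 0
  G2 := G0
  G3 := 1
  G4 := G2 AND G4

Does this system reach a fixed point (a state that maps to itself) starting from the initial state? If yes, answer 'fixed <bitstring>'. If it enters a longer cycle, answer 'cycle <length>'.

Answer: fixed 00010

Derivation:
Step 0: 11011
Step 1: G0=G1=1 G1=0(const) G2=G0=1 G3=1(const) G4=G2&G4=0&1=0 -> 10110
Step 2: G0=G1=0 G1=0(const) G2=G0=1 G3=1(const) G4=G2&G4=1&0=0 -> 00110
Step 3: G0=G1=0 G1=0(const) G2=G0=0 G3=1(const) G4=G2&G4=1&0=0 -> 00010
Step 4: G0=G1=0 G1=0(const) G2=G0=0 G3=1(const) G4=G2&G4=0&0=0 -> 00010
Fixed point reached at step 3: 00010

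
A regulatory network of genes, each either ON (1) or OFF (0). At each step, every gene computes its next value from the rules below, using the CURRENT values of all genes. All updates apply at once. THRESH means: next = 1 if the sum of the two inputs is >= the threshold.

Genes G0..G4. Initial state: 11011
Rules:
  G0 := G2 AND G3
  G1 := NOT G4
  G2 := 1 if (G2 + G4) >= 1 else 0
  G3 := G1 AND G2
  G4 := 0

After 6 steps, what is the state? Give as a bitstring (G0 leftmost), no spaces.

Step 1: G0=G2&G3=0&1=0 G1=NOT G4=NOT 1=0 G2=(0+1>=1)=1 G3=G1&G2=1&0=0 G4=0(const) -> 00100
Step 2: G0=G2&G3=1&0=0 G1=NOT G4=NOT 0=1 G2=(1+0>=1)=1 G3=G1&G2=0&1=0 G4=0(const) -> 01100
Step 3: G0=G2&G3=1&0=0 G1=NOT G4=NOT 0=1 G2=(1+0>=1)=1 G3=G1&G2=1&1=1 G4=0(const) -> 01110
Step 4: G0=G2&G3=1&1=1 G1=NOT G4=NOT 0=1 G2=(1+0>=1)=1 G3=G1&G2=1&1=1 G4=0(const) -> 11110
Step 5: G0=G2&G3=1&1=1 G1=NOT G4=NOT 0=1 G2=(1+0>=1)=1 G3=G1&G2=1&1=1 G4=0(const) -> 11110
Step 6: G0=G2&G3=1&1=1 G1=NOT G4=NOT 0=1 G2=(1+0>=1)=1 G3=G1&G2=1&1=1 G4=0(const) -> 11110

11110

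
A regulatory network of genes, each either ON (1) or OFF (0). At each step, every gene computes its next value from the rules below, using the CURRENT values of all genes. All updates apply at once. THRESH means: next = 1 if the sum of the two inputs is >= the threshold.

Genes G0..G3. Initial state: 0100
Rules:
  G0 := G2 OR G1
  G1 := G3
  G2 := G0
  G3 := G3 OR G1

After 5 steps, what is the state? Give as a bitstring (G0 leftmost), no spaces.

Step 1: G0=G2|G1=0|1=1 G1=G3=0 G2=G0=0 G3=G3|G1=0|1=1 -> 1001
Step 2: G0=G2|G1=0|0=0 G1=G3=1 G2=G0=1 G3=G3|G1=1|0=1 -> 0111
Step 3: G0=G2|G1=1|1=1 G1=G3=1 G2=G0=0 G3=G3|G1=1|1=1 -> 1101
Step 4: G0=G2|G1=0|1=1 G1=G3=1 G2=G0=1 G3=G3|G1=1|1=1 -> 1111
Step 5: G0=G2|G1=1|1=1 G1=G3=1 G2=G0=1 G3=G3|G1=1|1=1 -> 1111

1111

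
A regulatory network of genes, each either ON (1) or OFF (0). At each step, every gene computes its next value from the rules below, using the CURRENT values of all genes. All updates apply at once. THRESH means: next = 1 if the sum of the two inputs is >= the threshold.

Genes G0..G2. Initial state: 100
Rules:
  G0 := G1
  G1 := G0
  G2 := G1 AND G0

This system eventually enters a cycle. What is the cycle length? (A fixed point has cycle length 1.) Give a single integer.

Step 0: 100
Step 1: G0=G1=0 G1=G0=1 G2=G1&G0=0&1=0 -> 010
Step 2: G0=G1=1 G1=G0=0 G2=G1&G0=1&0=0 -> 100
State from step 2 equals state from step 0 -> cycle length 2

Answer: 2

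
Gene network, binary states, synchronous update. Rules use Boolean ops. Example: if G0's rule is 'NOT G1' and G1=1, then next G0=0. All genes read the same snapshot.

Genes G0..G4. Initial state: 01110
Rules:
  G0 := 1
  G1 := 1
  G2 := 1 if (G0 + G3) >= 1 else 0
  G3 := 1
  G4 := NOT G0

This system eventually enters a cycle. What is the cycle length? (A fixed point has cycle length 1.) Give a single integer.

Step 0: 01110
Step 1: G0=1(const) G1=1(const) G2=(0+1>=1)=1 G3=1(const) G4=NOT G0=NOT 0=1 -> 11111
Step 2: G0=1(const) G1=1(const) G2=(1+1>=1)=1 G3=1(const) G4=NOT G0=NOT 1=0 -> 11110
Step 3: G0=1(const) G1=1(const) G2=(1+1>=1)=1 G3=1(const) G4=NOT G0=NOT 1=0 -> 11110
State from step 3 equals state from step 2 -> cycle length 1

Answer: 1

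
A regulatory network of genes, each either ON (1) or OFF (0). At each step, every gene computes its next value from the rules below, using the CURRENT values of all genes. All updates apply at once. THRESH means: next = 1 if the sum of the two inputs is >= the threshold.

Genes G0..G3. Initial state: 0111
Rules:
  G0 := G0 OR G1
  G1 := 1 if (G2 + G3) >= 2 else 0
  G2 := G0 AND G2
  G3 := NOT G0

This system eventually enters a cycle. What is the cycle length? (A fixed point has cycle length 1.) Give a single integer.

Answer: 1

Derivation:
Step 0: 0111
Step 1: G0=G0|G1=0|1=1 G1=(1+1>=2)=1 G2=G0&G2=0&1=0 G3=NOT G0=NOT 0=1 -> 1101
Step 2: G0=G0|G1=1|1=1 G1=(0+1>=2)=0 G2=G0&G2=1&0=0 G3=NOT G0=NOT 1=0 -> 1000
Step 3: G0=G0|G1=1|0=1 G1=(0+0>=2)=0 G2=G0&G2=1&0=0 G3=NOT G0=NOT 1=0 -> 1000
State from step 3 equals state from step 2 -> cycle length 1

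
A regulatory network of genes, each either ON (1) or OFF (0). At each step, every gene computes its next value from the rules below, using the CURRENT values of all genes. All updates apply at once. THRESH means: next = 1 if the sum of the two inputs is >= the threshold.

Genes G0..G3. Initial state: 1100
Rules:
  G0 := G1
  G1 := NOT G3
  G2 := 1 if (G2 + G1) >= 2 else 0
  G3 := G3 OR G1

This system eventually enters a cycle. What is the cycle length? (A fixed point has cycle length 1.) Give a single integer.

Answer: 1

Derivation:
Step 0: 1100
Step 1: G0=G1=1 G1=NOT G3=NOT 0=1 G2=(0+1>=2)=0 G3=G3|G1=0|1=1 -> 1101
Step 2: G0=G1=1 G1=NOT G3=NOT 1=0 G2=(0+1>=2)=0 G3=G3|G1=1|1=1 -> 1001
Step 3: G0=G1=0 G1=NOT G3=NOT 1=0 G2=(0+0>=2)=0 G3=G3|G1=1|0=1 -> 0001
Step 4: G0=G1=0 G1=NOT G3=NOT 1=0 G2=(0+0>=2)=0 G3=G3|G1=1|0=1 -> 0001
State from step 4 equals state from step 3 -> cycle length 1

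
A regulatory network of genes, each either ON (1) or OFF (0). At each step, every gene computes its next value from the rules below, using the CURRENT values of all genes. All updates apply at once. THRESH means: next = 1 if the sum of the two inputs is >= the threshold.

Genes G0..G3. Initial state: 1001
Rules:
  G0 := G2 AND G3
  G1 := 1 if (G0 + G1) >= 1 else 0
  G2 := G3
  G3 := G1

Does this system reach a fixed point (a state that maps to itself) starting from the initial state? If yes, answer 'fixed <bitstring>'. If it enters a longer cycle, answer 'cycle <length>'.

Step 0: 1001
Step 1: G0=G2&G3=0&1=0 G1=(1+0>=1)=1 G2=G3=1 G3=G1=0 -> 0110
Step 2: G0=G2&G3=1&0=0 G1=(0+1>=1)=1 G2=G3=0 G3=G1=1 -> 0101
Step 3: G0=G2&G3=0&1=0 G1=(0+1>=1)=1 G2=G3=1 G3=G1=1 -> 0111
Step 4: G0=G2&G3=1&1=1 G1=(0+1>=1)=1 G2=G3=1 G3=G1=1 -> 1111
Step 5: G0=G2&G3=1&1=1 G1=(1+1>=1)=1 G2=G3=1 G3=G1=1 -> 1111
Fixed point reached at step 4: 1111

Answer: fixed 1111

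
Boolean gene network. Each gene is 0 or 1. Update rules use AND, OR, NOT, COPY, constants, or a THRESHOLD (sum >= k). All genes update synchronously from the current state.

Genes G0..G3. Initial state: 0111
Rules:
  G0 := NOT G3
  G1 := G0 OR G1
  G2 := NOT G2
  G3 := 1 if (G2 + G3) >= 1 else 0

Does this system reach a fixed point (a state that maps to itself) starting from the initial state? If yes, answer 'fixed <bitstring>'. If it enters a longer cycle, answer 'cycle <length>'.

Answer: cycle 2

Derivation:
Step 0: 0111
Step 1: G0=NOT G3=NOT 1=0 G1=G0|G1=0|1=1 G2=NOT G2=NOT 1=0 G3=(1+1>=1)=1 -> 0101
Step 2: G0=NOT G3=NOT 1=0 G1=G0|G1=0|1=1 G2=NOT G2=NOT 0=1 G3=(0+1>=1)=1 -> 0111
Cycle of length 2 starting at step 0 -> no fixed point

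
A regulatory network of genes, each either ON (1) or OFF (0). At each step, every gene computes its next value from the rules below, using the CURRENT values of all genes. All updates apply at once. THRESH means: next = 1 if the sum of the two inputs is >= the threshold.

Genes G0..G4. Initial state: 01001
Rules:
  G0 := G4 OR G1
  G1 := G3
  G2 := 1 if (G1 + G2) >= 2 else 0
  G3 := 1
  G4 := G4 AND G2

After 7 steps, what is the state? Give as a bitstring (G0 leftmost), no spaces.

Step 1: G0=G4|G1=1|1=1 G1=G3=0 G2=(1+0>=2)=0 G3=1(const) G4=G4&G2=1&0=0 -> 10010
Step 2: G0=G4|G1=0|0=0 G1=G3=1 G2=(0+0>=2)=0 G3=1(const) G4=G4&G2=0&0=0 -> 01010
Step 3: G0=G4|G1=0|1=1 G1=G3=1 G2=(1+0>=2)=0 G3=1(const) G4=G4&G2=0&0=0 -> 11010
Step 4: G0=G4|G1=0|1=1 G1=G3=1 G2=(1+0>=2)=0 G3=1(const) G4=G4&G2=0&0=0 -> 11010
Step 5: G0=G4|G1=0|1=1 G1=G3=1 G2=(1+0>=2)=0 G3=1(const) G4=G4&G2=0&0=0 -> 11010
Step 6: G0=G4|G1=0|1=1 G1=G3=1 G2=(1+0>=2)=0 G3=1(const) G4=G4&G2=0&0=0 -> 11010
Step 7: G0=G4|G1=0|1=1 G1=G3=1 G2=(1+0>=2)=0 G3=1(const) G4=G4&G2=0&0=0 -> 11010

11010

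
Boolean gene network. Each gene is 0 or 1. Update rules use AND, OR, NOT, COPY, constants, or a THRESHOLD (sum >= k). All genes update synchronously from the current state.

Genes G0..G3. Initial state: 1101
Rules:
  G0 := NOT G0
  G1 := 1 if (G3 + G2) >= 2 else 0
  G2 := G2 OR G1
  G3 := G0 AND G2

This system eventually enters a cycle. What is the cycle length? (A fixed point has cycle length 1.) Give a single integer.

Answer: 2

Derivation:
Step 0: 1101
Step 1: G0=NOT G0=NOT 1=0 G1=(1+0>=2)=0 G2=G2|G1=0|1=1 G3=G0&G2=1&0=0 -> 0010
Step 2: G0=NOT G0=NOT 0=1 G1=(0+1>=2)=0 G2=G2|G1=1|0=1 G3=G0&G2=0&1=0 -> 1010
Step 3: G0=NOT G0=NOT 1=0 G1=(0+1>=2)=0 G2=G2|G1=1|0=1 G3=G0&G2=1&1=1 -> 0011
Step 4: G0=NOT G0=NOT 0=1 G1=(1+1>=2)=1 G2=G2|G1=1|0=1 G3=G0&G2=0&1=0 -> 1110
Step 5: G0=NOT G0=NOT 1=0 G1=(0+1>=2)=0 G2=G2|G1=1|1=1 G3=G0&G2=1&1=1 -> 0011
State from step 5 equals state from step 3 -> cycle length 2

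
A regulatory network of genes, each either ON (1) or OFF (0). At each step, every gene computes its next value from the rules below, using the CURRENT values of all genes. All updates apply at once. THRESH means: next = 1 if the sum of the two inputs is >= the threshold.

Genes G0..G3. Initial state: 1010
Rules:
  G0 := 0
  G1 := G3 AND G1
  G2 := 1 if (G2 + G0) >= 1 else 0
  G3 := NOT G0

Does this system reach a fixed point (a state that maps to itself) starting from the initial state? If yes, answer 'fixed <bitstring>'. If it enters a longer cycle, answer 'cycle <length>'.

Step 0: 1010
Step 1: G0=0(const) G1=G3&G1=0&0=0 G2=(1+1>=1)=1 G3=NOT G0=NOT 1=0 -> 0010
Step 2: G0=0(const) G1=G3&G1=0&0=0 G2=(1+0>=1)=1 G3=NOT G0=NOT 0=1 -> 0011
Step 3: G0=0(const) G1=G3&G1=1&0=0 G2=(1+0>=1)=1 G3=NOT G0=NOT 0=1 -> 0011
Fixed point reached at step 2: 0011

Answer: fixed 0011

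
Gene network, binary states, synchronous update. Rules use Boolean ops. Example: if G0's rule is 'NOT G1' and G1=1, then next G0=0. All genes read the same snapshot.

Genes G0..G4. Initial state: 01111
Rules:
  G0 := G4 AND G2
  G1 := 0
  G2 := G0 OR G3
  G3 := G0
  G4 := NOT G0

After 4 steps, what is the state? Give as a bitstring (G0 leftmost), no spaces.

Step 1: G0=G4&G2=1&1=1 G1=0(const) G2=G0|G3=0|1=1 G3=G0=0 G4=NOT G0=NOT 0=1 -> 10101
Step 2: G0=G4&G2=1&1=1 G1=0(const) G2=G0|G3=1|0=1 G3=G0=1 G4=NOT G0=NOT 1=0 -> 10110
Step 3: G0=G4&G2=0&1=0 G1=0(const) G2=G0|G3=1|1=1 G3=G0=1 G4=NOT G0=NOT 1=0 -> 00110
Step 4: G0=G4&G2=0&1=0 G1=0(const) G2=G0|G3=0|1=1 G3=G0=0 G4=NOT G0=NOT 0=1 -> 00101

00101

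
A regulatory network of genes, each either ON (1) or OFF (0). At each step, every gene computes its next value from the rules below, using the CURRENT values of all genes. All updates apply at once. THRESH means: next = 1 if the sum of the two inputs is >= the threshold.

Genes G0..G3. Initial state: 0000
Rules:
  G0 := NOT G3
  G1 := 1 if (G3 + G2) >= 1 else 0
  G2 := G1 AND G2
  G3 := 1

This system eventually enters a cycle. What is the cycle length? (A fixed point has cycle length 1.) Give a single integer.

Step 0: 0000
Step 1: G0=NOT G3=NOT 0=1 G1=(0+0>=1)=0 G2=G1&G2=0&0=0 G3=1(const) -> 1001
Step 2: G0=NOT G3=NOT 1=0 G1=(1+0>=1)=1 G2=G1&G2=0&0=0 G3=1(const) -> 0101
Step 3: G0=NOT G3=NOT 1=0 G1=(1+0>=1)=1 G2=G1&G2=1&0=0 G3=1(const) -> 0101
State from step 3 equals state from step 2 -> cycle length 1

Answer: 1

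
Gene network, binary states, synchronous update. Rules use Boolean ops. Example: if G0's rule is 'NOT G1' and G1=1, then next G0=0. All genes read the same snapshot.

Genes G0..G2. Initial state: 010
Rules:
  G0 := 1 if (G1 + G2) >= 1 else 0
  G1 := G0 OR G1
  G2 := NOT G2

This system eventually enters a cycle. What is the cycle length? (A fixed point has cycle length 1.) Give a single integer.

Step 0: 010
Step 1: G0=(1+0>=1)=1 G1=G0|G1=0|1=1 G2=NOT G2=NOT 0=1 -> 111
Step 2: G0=(1+1>=1)=1 G1=G0|G1=1|1=1 G2=NOT G2=NOT 1=0 -> 110
Step 3: G0=(1+0>=1)=1 G1=G0|G1=1|1=1 G2=NOT G2=NOT 0=1 -> 111
State from step 3 equals state from step 1 -> cycle length 2

Answer: 2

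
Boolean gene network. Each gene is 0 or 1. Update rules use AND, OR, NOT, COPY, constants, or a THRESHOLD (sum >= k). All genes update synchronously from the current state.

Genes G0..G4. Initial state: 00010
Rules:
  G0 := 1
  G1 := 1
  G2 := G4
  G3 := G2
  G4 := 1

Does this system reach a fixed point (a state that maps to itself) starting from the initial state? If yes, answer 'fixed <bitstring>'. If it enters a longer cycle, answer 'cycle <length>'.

Step 0: 00010
Step 1: G0=1(const) G1=1(const) G2=G4=0 G3=G2=0 G4=1(const) -> 11001
Step 2: G0=1(const) G1=1(const) G2=G4=1 G3=G2=0 G4=1(const) -> 11101
Step 3: G0=1(const) G1=1(const) G2=G4=1 G3=G2=1 G4=1(const) -> 11111
Step 4: G0=1(const) G1=1(const) G2=G4=1 G3=G2=1 G4=1(const) -> 11111
Fixed point reached at step 3: 11111

Answer: fixed 11111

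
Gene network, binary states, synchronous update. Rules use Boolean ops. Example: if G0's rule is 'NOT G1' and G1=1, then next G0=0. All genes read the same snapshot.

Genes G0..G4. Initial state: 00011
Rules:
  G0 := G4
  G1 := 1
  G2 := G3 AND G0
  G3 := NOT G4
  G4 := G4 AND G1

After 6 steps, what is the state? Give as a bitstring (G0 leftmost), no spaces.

Step 1: G0=G4=1 G1=1(const) G2=G3&G0=1&0=0 G3=NOT G4=NOT 1=0 G4=G4&G1=1&0=0 -> 11000
Step 2: G0=G4=0 G1=1(const) G2=G3&G0=0&1=0 G3=NOT G4=NOT 0=1 G4=G4&G1=0&1=0 -> 01010
Step 3: G0=G4=0 G1=1(const) G2=G3&G0=1&0=0 G3=NOT G4=NOT 0=1 G4=G4&G1=0&1=0 -> 01010
Step 4: G0=G4=0 G1=1(const) G2=G3&G0=1&0=0 G3=NOT G4=NOT 0=1 G4=G4&G1=0&1=0 -> 01010
Step 5: G0=G4=0 G1=1(const) G2=G3&G0=1&0=0 G3=NOT G4=NOT 0=1 G4=G4&G1=0&1=0 -> 01010
Step 6: G0=G4=0 G1=1(const) G2=G3&G0=1&0=0 G3=NOT G4=NOT 0=1 G4=G4&G1=0&1=0 -> 01010

01010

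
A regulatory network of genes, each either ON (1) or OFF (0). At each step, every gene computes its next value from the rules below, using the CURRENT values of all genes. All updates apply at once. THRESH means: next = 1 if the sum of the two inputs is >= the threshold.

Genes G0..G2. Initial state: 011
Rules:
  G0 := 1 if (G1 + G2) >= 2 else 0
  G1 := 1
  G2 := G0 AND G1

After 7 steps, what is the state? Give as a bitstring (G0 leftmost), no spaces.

Step 1: G0=(1+1>=2)=1 G1=1(const) G2=G0&G1=0&1=0 -> 110
Step 2: G0=(1+0>=2)=0 G1=1(const) G2=G0&G1=1&1=1 -> 011
Step 3: G0=(1+1>=2)=1 G1=1(const) G2=G0&G1=0&1=0 -> 110
Step 4: G0=(1+0>=2)=0 G1=1(const) G2=G0&G1=1&1=1 -> 011
Step 5: G0=(1+1>=2)=1 G1=1(const) G2=G0&G1=0&1=0 -> 110
Step 6: G0=(1+0>=2)=0 G1=1(const) G2=G0&G1=1&1=1 -> 011
Step 7: G0=(1+1>=2)=1 G1=1(const) G2=G0&G1=0&1=0 -> 110

110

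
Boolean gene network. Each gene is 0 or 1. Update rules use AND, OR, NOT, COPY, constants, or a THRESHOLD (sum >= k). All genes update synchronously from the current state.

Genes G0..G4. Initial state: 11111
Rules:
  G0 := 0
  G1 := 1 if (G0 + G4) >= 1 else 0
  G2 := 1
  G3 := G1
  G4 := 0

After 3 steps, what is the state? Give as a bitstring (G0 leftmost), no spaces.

Step 1: G0=0(const) G1=(1+1>=1)=1 G2=1(const) G3=G1=1 G4=0(const) -> 01110
Step 2: G0=0(const) G1=(0+0>=1)=0 G2=1(const) G3=G1=1 G4=0(const) -> 00110
Step 3: G0=0(const) G1=(0+0>=1)=0 G2=1(const) G3=G1=0 G4=0(const) -> 00100

00100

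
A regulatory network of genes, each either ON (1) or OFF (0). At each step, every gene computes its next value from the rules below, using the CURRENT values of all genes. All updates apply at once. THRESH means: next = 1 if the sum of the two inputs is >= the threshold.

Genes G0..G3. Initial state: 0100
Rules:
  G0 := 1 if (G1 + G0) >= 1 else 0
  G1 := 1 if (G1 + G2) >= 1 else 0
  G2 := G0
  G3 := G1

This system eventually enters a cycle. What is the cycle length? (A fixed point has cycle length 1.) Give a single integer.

Answer: 1

Derivation:
Step 0: 0100
Step 1: G0=(1+0>=1)=1 G1=(1+0>=1)=1 G2=G0=0 G3=G1=1 -> 1101
Step 2: G0=(1+1>=1)=1 G1=(1+0>=1)=1 G2=G0=1 G3=G1=1 -> 1111
Step 3: G0=(1+1>=1)=1 G1=(1+1>=1)=1 G2=G0=1 G3=G1=1 -> 1111
State from step 3 equals state from step 2 -> cycle length 1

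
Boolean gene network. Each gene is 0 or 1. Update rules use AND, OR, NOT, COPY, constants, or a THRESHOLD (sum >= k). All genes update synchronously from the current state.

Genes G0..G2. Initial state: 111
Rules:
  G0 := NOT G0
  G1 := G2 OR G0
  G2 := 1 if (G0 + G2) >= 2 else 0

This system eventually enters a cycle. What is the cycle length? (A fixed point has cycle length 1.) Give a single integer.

Step 0: 111
Step 1: G0=NOT G0=NOT 1=0 G1=G2|G0=1|1=1 G2=(1+1>=2)=1 -> 011
Step 2: G0=NOT G0=NOT 0=1 G1=G2|G0=1|0=1 G2=(0+1>=2)=0 -> 110
Step 3: G0=NOT G0=NOT 1=0 G1=G2|G0=0|1=1 G2=(1+0>=2)=0 -> 010
Step 4: G0=NOT G0=NOT 0=1 G1=G2|G0=0|0=0 G2=(0+0>=2)=0 -> 100
Step 5: G0=NOT G0=NOT 1=0 G1=G2|G0=0|1=1 G2=(1+0>=2)=0 -> 010
State from step 5 equals state from step 3 -> cycle length 2

Answer: 2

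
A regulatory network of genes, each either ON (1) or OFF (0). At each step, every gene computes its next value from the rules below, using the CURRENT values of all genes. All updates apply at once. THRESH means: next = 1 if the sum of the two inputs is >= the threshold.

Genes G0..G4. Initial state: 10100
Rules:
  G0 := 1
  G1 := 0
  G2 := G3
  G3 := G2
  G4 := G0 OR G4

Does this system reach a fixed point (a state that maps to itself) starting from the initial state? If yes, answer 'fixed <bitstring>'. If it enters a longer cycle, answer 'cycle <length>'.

Answer: cycle 2

Derivation:
Step 0: 10100
Step 1: G0=1(const) G1=0(const) G2=G3=0 G3=G2=1 G4=G0|G4=1|0=1 -> 10011
Step 2: G0=1(const) G1=0(const) G2=G3=1 G3=G2=0 G4=G0|G4=1|1=1 -> 10101
Step 3: G0=1(const) G1=0(const) G2=G3=0 G3=G2=1 G4=G0|G4=1|1=1 -> 10011
Cycle of length 2 starting at step 1 -> no fixed point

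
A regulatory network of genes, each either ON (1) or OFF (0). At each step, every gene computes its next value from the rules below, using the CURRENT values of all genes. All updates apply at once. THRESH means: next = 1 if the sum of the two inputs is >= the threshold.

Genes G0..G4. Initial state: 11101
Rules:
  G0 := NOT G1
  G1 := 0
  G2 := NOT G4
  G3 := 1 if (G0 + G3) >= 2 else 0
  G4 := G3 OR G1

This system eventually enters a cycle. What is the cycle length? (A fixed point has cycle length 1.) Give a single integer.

Answer: 1

Derivation:
Step 0: 11101
Step 1: G0=NOT G1=NOT 1=0 G1=0(const) G2=NOT G4=NOT 1=0 G3=(1+0>=2)=0 G4=G3|G1=0|1=1 -> 00001
Step 2: G0=NOT G1=NOT 0=1 G1=0(const) G2=NOT G4=NOT 1=0 G3=(0+0>=2)=0 G4=G3|G1=0|0=0 -> 10000
Step 3: G0=NOT G1=NOT 0=1 G1=0(const) G2=NOT G4=NOT 0=1 G3=(1+0>=2)=0 G4=G3|G1=0|0=0 -> 10100
Step 4: G0=NOT G1=NOT 0=1 G1=0(const) G2=NOT G4=NOT 0=1 G3=(1+0>=2)=0 G4=G3|G1=0|0=0 -> 10100
State from step 4 equals state from step 3 -> cycle length 1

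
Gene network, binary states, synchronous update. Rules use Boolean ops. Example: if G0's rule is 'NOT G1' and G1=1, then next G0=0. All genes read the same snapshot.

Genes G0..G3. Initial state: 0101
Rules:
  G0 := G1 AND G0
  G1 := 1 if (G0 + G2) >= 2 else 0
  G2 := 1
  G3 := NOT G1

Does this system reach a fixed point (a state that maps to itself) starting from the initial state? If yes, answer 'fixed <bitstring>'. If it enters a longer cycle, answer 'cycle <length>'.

Step 0: 0101
Step 1: G0=G1&G0=1&0=0 G1=(0+0>=2)=0 G2=1(const) G3=NOT G1=NOT 1=0 -> 0010
Step 2: G0=G1&G0=0&0=0 G1=(0+1>=2)=0 G2=1(const) G3=NOT G1=NOT 0=1 -> 0011
Step 3: G0=G1&G0=0&0=0 G1=(0+1>=2)=0 G2=1(const) G3=NOT G1=NOT 0=1 -> 0011
Fixed point reached at step 2: 0011

Answer: fixed 0011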